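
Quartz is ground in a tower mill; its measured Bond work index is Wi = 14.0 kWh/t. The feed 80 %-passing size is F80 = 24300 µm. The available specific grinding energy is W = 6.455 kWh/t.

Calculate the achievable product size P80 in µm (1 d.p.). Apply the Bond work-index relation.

W = 10 Wi (P80^-0.5 − F80^-0.5)
P80^-0.5 = F80^-0.5 + W/(10 Wi)
  = 6.4550/(10·14.0) + 1/√24300 = 0.046107 + 0.006415 = 0.052522
P80 = (1/0.052522)² = 19.0396² = 362.51 µm

P80 = 362.5 µm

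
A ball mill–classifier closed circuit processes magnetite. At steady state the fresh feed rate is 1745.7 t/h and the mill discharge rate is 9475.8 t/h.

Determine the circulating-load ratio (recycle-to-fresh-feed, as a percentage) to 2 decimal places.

Discharge = new feed + return, hence
R = M − F = 9475.8 − 1745.7 = 7730.1 t/h
CL = 100·R/F = 100·7730.1/1745.7 = 442.81 %

CL = 442.81 %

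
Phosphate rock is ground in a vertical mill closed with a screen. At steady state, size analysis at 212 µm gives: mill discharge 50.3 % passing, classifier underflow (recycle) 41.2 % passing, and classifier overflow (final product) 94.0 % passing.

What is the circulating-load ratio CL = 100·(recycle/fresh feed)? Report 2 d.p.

Let r = R/F. Size balance at 212 µm:
r = (o − d)/(d − u)
r = (94.0 − 50.3)/(50.3 − 41.2) = 43.7/9.1 = 4.8022
CL = 100·r = 480.22 %

CL = 480.22 %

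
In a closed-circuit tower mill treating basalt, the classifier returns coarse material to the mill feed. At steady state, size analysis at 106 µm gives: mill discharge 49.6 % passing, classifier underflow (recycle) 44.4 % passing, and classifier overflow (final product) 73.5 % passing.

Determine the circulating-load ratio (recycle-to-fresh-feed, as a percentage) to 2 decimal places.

CL = 459.62 %

Mass balance on the −106 µm fraction:
(1+r)d = ru + o → r = (o−d)/(d−u)
r = (73.5 − 49.6)/(49.6 − 44.4) = 23.9/5.2 = 4.5962
CL = 100·r = 459.62 %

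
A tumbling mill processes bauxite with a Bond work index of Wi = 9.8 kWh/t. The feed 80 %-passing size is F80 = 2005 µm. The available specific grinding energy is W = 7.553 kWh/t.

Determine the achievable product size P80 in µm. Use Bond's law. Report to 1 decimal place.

P80 = 101.2 µm

W_Bond = 10·Wi·(1/√P₈₀ − 1/√F₈₀)
⇒ 1/√P80 = W/(10 Wi) + 1/√F80
  = 7.5530/(10·9.8) + 1/√2005 = 0.077071 + 0.022333 = 0.099404
P80 = (1/0.099404)² = 10.0599² = 101.20 µm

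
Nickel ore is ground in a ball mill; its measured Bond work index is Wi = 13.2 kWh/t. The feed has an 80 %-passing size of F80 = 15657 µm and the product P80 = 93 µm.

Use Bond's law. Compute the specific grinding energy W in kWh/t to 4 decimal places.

W = 10 Wi / √P80 − 10 Wi / √F80
1/√93 = 0.103695;  1/√15657 = 0.007992
W = 10·13.2·(0.103695 − 0.007992) = 12.6328 kWh/t

W = 12.6328 kWh/t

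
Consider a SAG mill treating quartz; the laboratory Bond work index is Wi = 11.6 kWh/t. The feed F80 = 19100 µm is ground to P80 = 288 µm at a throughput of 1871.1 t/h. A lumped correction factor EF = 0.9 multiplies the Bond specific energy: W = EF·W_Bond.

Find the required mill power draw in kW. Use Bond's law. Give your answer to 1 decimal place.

W = 10·Wi·[P80^(−½) − F80^(−½)]
W = 10·11.6·(1/√288 − 1/√19100) = 10·11.6·(0.051690) = 5.9960 kWh/t
With EF = 0.9: W = 5.9960·0.9 = 5.3964 kWh/t
P = W·T = 5.3964·1871.1 = 10097.2 kW

P = 10097.2 kW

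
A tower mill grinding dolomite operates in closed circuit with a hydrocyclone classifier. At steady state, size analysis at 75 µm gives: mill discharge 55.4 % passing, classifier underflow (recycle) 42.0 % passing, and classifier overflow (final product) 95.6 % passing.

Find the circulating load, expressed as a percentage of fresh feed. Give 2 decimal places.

Two-product formula at 75 µm:
r = (o − d)/(d − u)
r = (95.6 − 55.4)/(55.4 − 42.0) = 40.2/13.4 = 3.0000
CL = 100·r = 300.00 %

CL = 300.00 %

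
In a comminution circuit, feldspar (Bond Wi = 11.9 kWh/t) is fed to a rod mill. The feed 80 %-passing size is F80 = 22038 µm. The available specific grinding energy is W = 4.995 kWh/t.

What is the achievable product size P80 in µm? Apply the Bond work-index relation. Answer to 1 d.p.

P80 = 421.5 µm

Bond:  W = 10 Wi (1/√P − 1/√F)
1/√P80 = 1/√F80 + W/(10·Wi)
  = 4.9950/(10·11.9) + 1/√22038 = 0.041975 + 0.006736 = 0.048711
P80 = (1/0.048711)² = 20.5293² = 421.45 µm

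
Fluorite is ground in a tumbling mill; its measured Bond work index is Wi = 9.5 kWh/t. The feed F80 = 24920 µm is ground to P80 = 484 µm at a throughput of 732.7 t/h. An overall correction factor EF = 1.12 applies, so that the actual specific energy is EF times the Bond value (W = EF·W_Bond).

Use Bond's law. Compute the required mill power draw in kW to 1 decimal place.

Bond: W = 10·Wi·(1/√P80 − 1/√F80)
W = 10·9.5·(1/√484 − 1/√24920) = 10·9.5·(0.039120) = 3.7164 kWh/t
With EF = 1.12: W = 3.7164·1.12 = 4.1624 kWh/t
P_mill = W·ṁ = 4.1624·732.7 = 3049.8 kW

P = 3049.8 kW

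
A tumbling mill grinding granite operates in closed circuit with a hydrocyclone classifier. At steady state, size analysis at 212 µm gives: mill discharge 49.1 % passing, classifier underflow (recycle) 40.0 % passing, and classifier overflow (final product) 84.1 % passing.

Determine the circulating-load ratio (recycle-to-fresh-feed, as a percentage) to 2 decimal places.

Classifier node, passing 212 µm:
r = (o − d)/(d − u)
r = (84.1 − 49.1)/(49.1 − 40.0) = 35.0/9.1 = 3.8462
CL = 100·r = 384.62 %

CL = 384.62 %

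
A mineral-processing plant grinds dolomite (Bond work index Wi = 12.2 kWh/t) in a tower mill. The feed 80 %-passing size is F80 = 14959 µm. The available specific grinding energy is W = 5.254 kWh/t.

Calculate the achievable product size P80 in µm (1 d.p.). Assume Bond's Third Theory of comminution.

P80 = 380.8 µm

W = 10·Wi·(P80^(-½) − F80^(-½))
1/√P80 = 1/√F80 + W/(10·Wi)
  = 5.2540/(10·12.2) + 1/√14959 = 0.043066 + 0.008176 = 0.051242
P80 = (1/0.051242)² = 19.5153² = 380.85 µm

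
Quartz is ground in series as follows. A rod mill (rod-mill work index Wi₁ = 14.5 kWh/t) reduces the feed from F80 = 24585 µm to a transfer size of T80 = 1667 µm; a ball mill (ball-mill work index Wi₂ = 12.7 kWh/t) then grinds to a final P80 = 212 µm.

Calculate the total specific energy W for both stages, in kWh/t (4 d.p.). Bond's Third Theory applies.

W = 8.2385 kWh/t

W_Bond = 10·Wi·(1/√P₈₀ − 1/√F₈₀)
Stage 1 (24585→1667 µm, Wi₁=14.5): W₁ = 10·14.5·(0.024492 − 0.006378) = 2.6266 kWh/t
Stage 2 (1667→212 µm, Wi₂=12.7): W₂ = 10·12.7·(0.068680 − 0.024492) = 5.6119 kWh/t
W = W₁ + W₂ = 2.6266 + 5.6119 = 8.2385 kWh/t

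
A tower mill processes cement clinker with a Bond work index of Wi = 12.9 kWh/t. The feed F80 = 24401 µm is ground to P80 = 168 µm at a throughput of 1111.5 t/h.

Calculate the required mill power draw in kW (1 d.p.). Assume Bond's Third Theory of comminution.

P = 10144.4 kW

W = 10 Wi / √P80 − 10 Wi / √F80
W = 10·12.9·(1/√168 − 1/√24401) = 10·12.9·(0.070750) = 9.1267 kWh/t
Power = W × throughput = 9.1267 kWh/t × 1111.5 t/h = 10144.4 kW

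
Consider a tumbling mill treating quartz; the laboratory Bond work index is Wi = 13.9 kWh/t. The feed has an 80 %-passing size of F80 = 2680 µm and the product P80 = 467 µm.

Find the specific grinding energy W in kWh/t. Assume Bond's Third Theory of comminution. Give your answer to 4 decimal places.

Bond: W = 10·Wi·(1/√P80 − 1/√F80)
1/√467 = 0.046274;  1/√2680 = 0.019317
W = 10·13.9·(0.046274 − 0.019317) = 3.7471 kWh/t

W = 3.7471 kWh/t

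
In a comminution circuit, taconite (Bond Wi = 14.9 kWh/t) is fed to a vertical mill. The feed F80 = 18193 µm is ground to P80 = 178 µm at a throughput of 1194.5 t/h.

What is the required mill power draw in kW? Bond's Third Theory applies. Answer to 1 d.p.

Bond: W = 10·Wi·(1/√P80 − 1/√F80)
W = 10·14.9·(1/√178 − 1/√18193) = 10·14.9·(0.067539) = 10.0633 kWh/t
Power = W × throughput = 10.0633 kWh/t × 1194.5 t/h = 12020.7 kW

P = 12020.7 kW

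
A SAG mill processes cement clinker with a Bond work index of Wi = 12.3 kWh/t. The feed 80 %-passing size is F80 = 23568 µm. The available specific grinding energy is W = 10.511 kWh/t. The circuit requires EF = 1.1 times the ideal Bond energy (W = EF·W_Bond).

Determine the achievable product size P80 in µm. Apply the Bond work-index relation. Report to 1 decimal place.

W = 10·Wi·(P80^(-½) − F80^(-½))
W_Bond = W / EF = 10.511 / 1.1 = 9.5555 kWh/t
1/√P80 = 1/√F80 + W_Bond/(10·Wi)
  = 9.5555/(10·12.3) + 1/√23568 = 0.077687 + 0.006514 = 0.084200
P80 = (1/0.084200)² = 11.8764² = 141.05 µm

P80 = 141.0 µm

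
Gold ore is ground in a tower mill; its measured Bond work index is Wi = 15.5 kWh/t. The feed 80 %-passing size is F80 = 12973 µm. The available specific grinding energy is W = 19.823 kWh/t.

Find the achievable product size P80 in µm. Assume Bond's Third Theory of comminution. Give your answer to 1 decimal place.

W = 10 Wi / √P80 − 10 Wi / √F80
⇒ 1/√P80 = W/(10·Wi) + 1/√F80
  = 19.8230/(10·15.5) + 1/√12973 = 0.127890 + 0.008780 = 0.136670
P80 = (1/0.136670)² = 7.3169² = 53.54 µm

P80 = 53.5 µm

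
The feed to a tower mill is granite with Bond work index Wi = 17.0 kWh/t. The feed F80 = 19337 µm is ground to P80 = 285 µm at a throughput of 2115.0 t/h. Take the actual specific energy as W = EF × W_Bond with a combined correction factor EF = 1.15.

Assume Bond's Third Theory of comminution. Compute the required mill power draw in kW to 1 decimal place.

P = 21519.1 kW

W_Bond = 10·Wi·(1/√P₈₀ − 1/√F₈₀)
W = 10·17.0·(1/√285 − 1/√19337) = 10·17.0·(0.052044) = 8.8474 kWh/t
W_actual = 1.15 × 8.8474 = 10.1745 kWh/t
Power = W × throughput = 10.1745 kWh/t × 2115.0 t/h = 21519.1 kW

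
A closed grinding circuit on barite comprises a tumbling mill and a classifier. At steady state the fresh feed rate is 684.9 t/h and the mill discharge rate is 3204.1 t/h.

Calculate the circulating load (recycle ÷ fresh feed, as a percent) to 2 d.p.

CL = 367.82 %

Mill node: discharge = fresh + recycle.
R = M − F = 3204.1 − 684.9 = 2519.2 t/h
CL = 100·R/F = 100·2519.2/684.9 = 367.82 %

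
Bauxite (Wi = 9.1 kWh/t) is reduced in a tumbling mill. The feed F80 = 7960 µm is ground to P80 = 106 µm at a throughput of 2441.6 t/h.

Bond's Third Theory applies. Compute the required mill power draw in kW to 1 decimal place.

W = 10·Wi·(P80^(-½) − F80^(-½))
W = 10·9.1·(1/√106 − 1/√7960) = 10·9.1·(0.085920) = 7.8187 kWh/t
P = W·T = 7.8187·2441.6 = 19090.2 kW

P = 19090.2 kW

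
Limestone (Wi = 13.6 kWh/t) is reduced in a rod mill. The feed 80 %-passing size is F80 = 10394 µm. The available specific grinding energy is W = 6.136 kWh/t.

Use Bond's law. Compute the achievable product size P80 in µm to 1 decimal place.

Bond:  W = 10 Wi (1/√P − 1/√F)
1/√P80 = 1/√F80 + W/(10·Wi)
  = 6.1360/(10·13.6) + 1/√10394 = 0.045118 + 0.009809 = 0.054926
P80 = (1/0.054926)² = 18.2062² = 331.47 µm

P80 = 331.5 µm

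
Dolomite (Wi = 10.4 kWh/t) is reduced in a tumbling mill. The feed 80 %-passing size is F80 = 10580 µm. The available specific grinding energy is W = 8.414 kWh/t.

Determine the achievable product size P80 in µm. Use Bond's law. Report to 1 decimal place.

P80 = 121.8 µm

W = 10 Wi (P80^-0.5 − F80^-0.5)
⇒ 1/√P80 = W/(10·Wi) + 1/√F80
  = 8.4140/(10·10.4) + 1/√10580 = 0.080904 + 0.009722 = 0.090626
P80 = (1/0.090626)² = 11.0344² = 121.76 µm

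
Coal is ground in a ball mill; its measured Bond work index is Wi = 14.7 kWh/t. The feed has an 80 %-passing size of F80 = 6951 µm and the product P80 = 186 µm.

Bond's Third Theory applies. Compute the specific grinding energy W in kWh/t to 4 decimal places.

W = 9.0154 kWh/t

Bond:  W = 10 Wi (1/√P − 1/√F)
1/√186 = 0.073324;  1/√6951 = 0.011994
W = 10·14.7·(0.073324 − 0.011994) = 9.0154 kWh/t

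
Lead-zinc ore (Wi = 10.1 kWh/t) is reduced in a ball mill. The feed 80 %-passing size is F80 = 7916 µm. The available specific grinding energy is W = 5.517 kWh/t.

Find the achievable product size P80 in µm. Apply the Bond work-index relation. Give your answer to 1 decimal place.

P80 = 230.5 µm

W = 10 Wi (1/√P80 − 1/√F80)  [Bond]
⇒ 1/√P80 = W/(10 Wi) + 1/√F80
  = 5.5170/(10·10.1) + 1/√7916 = 0.054624 + 0.011240 = 0.065863
P80 = (1/0.065863)² = 15.1830² = 230.52 µm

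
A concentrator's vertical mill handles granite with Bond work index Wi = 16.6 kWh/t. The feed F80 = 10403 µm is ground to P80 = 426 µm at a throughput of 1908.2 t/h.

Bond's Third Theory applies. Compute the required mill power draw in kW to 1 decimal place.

P = 12241.5 kW

Bond: W = 10·Wi·(1/√P80 − 1/√F80)
W = 10·16.6·(1/√426 − 1/√10403) = 10·16.6·(0.038646) = 6.4152 kWh/t
Mill draw = 6.4152 × 1908.2 = 12241.5 kW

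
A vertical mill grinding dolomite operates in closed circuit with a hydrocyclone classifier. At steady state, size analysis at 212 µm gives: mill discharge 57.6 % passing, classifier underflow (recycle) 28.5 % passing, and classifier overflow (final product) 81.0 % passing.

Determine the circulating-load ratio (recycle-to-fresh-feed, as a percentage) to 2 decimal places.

Mass balance on the −212 µm fraction:
r = (o − d)/(d − u)
r = (81.0 − 57.6)/(57.6 − 28.5) = 23.4/29.1 = 0.8041
CL = 100·r = 80.41 %

CL = 80.41 %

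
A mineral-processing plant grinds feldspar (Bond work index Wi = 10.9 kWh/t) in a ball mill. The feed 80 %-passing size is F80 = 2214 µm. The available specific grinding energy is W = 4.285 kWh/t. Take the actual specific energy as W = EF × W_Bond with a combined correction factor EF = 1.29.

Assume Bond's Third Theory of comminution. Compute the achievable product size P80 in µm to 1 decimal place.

P80 = 373.7 µm

W = 10 Wi (1/√P80 − 1/√F80)  [Bond]
W_Bond = W / EF = 4.285 / 1.29 = 3.3217 kWh/t
P80^-0.5 = F80^-0.5 + W_Bond/(10 Wi)
  = 3.3217/(10·10.9) + 1/√2214 = 0.030474 + 0.021253 = 0.051727
P80 = (1/0.051727)² = 19.3323² = 373.74 µm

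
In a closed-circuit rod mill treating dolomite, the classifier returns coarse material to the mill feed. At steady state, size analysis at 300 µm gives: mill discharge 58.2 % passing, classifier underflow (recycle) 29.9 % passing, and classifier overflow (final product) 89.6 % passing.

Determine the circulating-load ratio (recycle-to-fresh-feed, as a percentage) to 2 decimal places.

Two-product formula at 300 µm:
(1+r)d = ru + o → r = (o−d)/(d−u)
r = (89.6 − 58.2)/(58.2 − 29.9) = 31.4/28.3 = 1.1095
CL = 100·r = 110.95 %

CL = 110.95 %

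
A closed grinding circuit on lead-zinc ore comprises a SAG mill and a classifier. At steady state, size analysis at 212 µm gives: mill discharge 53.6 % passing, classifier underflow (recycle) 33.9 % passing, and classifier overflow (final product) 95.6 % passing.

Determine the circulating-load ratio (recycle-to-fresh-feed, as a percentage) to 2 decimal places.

Let r = R/F. Size balance at 212 µm:
d + r·d = r·u + o → r(d−u) = o−d
r = (95.6 − 53.6)/(53.6 − 33.9) = 42.0/19.7 = 2.1320
CL = 100·r = 213.20 %

CL = 213.20 %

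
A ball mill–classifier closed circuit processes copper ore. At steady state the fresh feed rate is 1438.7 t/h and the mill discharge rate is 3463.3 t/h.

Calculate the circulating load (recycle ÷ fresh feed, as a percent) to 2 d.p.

CL = 140.72 %

Mill node: discharge = fresh + recycle.
R = M − F = 3463.3 − 1438.7 = 2024.6 t/h
CL = 100·R/F = 100·2024.6/1438.7 = 140.72 %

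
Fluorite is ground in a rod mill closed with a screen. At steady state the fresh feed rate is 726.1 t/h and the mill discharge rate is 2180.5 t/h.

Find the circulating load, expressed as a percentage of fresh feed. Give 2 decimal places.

CL = 200.30 %

Discharge = new feed + return, hence
R = M − F = 2180.5 − 726.1 = 1454.4 t/h
CL = 100·R/F = 100·1454.4/726.1 = 200.30 %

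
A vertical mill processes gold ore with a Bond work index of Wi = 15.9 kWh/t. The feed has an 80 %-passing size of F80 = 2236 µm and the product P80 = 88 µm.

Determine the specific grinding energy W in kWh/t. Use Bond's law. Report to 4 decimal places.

Bond: W = 10·Wi·(1/√P80 − 1/√F80)
1/√88 = 0.106600;  1/√2236 = 0.021148
W = 10·15.9·(0.106600 − 0.021148) = 13.5870 kWh/t

W = 13.5870 kWh/t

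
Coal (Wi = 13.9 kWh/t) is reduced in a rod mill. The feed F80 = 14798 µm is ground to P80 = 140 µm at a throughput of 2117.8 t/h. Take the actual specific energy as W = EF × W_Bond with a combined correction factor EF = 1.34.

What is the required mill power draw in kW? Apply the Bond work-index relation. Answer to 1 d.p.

W_Bond = 10·Wi·(1/√P₈₀ − 1/√F₈₀)
W = 10·13.9·(1/√140 − 1/√14798) = 10·13.9·(0.076295) = 10.6050 kWh/t
With EF = 1.34: W = 10.6050·1.34 = 14.2107 kWh/t
Mill draw = 14.2107 × 2117.8 = 30095.4 kW

P = 30095.4 kW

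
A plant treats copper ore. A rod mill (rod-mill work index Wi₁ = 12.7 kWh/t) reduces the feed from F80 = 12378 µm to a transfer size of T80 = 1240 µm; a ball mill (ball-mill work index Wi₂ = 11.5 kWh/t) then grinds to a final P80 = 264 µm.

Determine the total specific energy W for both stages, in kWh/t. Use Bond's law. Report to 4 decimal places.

W = 6.2770 kWh/t

W = 10 Wi (P80^-0.5 − F80^-0.5)
Stage 1 (12378→1240 µm, Wi₁=12.7): W₁ = 10·12.7·(0.028398 − 0.008988) = 2.4651 kWh/t
Stage 2 (1240→264 µm, Wi₂=11.5): W₂ = 10·11.5·(0.061546 − 0.028398) = 3.8120 kWh/t
W = W₁ + W₂ = 2.4651 + 3.8120 = 6.2770 kWh/t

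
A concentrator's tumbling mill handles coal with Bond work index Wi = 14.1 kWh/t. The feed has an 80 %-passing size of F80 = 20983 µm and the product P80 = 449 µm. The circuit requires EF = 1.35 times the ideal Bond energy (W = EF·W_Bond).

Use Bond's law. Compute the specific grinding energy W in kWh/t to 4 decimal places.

W = 7.6691 kWh/t

Bond: W = 10·Wi·(1/√P80 − 1/√F80)
1/√449 = 0.047193;  1/√20983 = 0.006903
W = 10·14.1·(0.047193 − 0.006903) = 5.6808 kWh/t
With EF = 1.35: W = 5.6808·1.35 = 7.6691 kWh/t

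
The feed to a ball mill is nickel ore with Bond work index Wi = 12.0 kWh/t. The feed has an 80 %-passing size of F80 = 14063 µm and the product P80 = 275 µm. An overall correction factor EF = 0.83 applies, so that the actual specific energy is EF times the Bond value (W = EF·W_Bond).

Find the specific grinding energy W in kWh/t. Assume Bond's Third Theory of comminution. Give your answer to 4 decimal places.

W = 5.1662 kWh/t

W_Bond = 10·Wi·(1/√P₈₀ − 1/√F₈₀)
1/√275 = 0.060302;  1/√14063 = 0.008433
W = 10·12.0·(0.060302 − 0.008433) = 6.2244 kWh/t
W_actual = 0.83 × 6.2244 = 5.1662 kWh/t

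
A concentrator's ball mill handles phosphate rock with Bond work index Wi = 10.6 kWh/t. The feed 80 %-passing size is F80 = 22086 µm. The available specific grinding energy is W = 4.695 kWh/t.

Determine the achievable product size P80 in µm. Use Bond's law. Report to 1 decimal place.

P80 = 384.1 µm

Bond: W = 10·Wi·(1/√P80 − 1/√F80)
⇒ 1/√P80 = W/(10·Wi) + 1/√F80
  = 4.6950/(10·10.6) + 1/√22086 = 0.044292 + 0.006729 = 0.051021
P80 = (1/0.051021)² = 19.5997² = 384.15 µm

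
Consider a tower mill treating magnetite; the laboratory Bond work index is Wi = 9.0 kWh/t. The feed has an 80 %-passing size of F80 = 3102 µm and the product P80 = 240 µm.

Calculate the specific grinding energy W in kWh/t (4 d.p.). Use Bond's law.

W = 4.1935 kWh/t

W_Bond = 10·Wi·(1/√P₈₀ − 1/√F₈₀)
1/√240 = 0.064550;  1/√3102 = 0.017955
W = 10·9.0·(0.064550 − 0.017955) = 4.1935 kWh/t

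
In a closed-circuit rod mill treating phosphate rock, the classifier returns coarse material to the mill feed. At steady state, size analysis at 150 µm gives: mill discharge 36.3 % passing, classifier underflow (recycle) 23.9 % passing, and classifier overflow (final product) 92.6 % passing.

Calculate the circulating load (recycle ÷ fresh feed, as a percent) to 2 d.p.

CL = 454.03 %

Mass balance on the −150 µm fraction:
d + r·d = r·u + o → r(d−u) = o−d
r = (92.6 − 36.3)/(36.3 − 23.9) = 56.3/12.4 = 4.5403
CL = 100·r = 454.03 %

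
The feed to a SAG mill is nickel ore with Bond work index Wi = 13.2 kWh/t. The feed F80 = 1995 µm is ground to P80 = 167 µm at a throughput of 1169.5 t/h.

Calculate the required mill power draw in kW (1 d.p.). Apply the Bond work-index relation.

W = 10 Wi / √P80 − 10 Wi / √F80
W = 10·13.2·(1/√167 − 1/√1995) = 10·13.2·(0.054994) = 7.2592 kWh/t
Power = W × throughput = 7.2592 kWh/t × 1169.5 t/h = 8489.6 kW

P = 8489.6 kW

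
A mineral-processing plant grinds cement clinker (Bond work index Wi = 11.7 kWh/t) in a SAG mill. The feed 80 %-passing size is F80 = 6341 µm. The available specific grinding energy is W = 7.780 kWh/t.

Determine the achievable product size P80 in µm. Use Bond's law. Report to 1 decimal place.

W = 10 Wi / √P80 − 10 Wi / √F80
P80^(−½) = W/(10 Wi) + F80^(−½)
  = 7.7800/(10·11.7) + 1/√6341 = 0.066496 + 0.012558 = 0.079054
P80 = (1/0.079054)² = 12.6496² = 160.01 µm

P80 = 160.0 µm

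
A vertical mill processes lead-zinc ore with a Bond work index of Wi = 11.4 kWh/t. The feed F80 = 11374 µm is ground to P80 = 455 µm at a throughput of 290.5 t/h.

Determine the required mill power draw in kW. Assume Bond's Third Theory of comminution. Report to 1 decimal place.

P = 1242.0 kW

Bond:  W = 10 Wi (1/√P − 1/√F)
W = 10·11.4·(1/√455 − 1/√11374) = 10·11.4·(0.037504) = 4.2755 kWh/t
P = W·T = 4.2755·290.5 = 1242.0 kW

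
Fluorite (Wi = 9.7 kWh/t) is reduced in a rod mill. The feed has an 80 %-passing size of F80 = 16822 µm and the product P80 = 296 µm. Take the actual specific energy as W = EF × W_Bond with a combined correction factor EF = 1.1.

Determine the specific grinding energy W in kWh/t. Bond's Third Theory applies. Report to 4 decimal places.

W = 5.3791 kWh/t

Bond:  W = 10 Wi (1/√P − 1/√F)
1/√296 = 0.058124;  1/√16822 = 0.007710
W = 10·9.7·(0.058124 − 0.007710) = 4.8901 kWh/t
With EF = 1.1: W = 4.8901·1.1 = 5.3791 kWh/t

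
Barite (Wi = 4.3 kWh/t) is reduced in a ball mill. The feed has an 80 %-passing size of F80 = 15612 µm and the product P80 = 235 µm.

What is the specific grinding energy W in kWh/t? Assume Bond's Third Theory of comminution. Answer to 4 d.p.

W = 10·Wi·[P80^(−½) − F80^(−½)]
1/√235 = 0.065233;  1/√15612 = 0.008003
W = 10·4.3·(0.065233 − 0.008003) = 2.4609 kWh/t

W = 2.4609 kWh/t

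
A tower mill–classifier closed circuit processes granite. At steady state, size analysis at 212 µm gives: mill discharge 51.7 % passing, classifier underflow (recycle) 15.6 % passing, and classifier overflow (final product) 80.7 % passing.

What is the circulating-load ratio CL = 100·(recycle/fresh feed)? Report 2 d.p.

Let r = R/F. Size balance at 212 µm:
d + r·d = r·u + o → r(d−u) = o−d
r = (80.7 − 51.7)/(51.7 − 15.6) = 29.0/36.1 = 0.8033
CL = 100·r = 80.33 %

CL = 80.33 %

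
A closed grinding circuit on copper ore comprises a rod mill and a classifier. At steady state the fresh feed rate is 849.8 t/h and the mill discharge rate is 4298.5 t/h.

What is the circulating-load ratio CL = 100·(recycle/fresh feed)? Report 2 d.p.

M = F + R at steady state, so:
R = M − F = 4298.5 − 849.8 = 3448.7 t/h
CL = 100·R/F = 100·3448.7/849.8 = 405.82 %

CL = 405.82 %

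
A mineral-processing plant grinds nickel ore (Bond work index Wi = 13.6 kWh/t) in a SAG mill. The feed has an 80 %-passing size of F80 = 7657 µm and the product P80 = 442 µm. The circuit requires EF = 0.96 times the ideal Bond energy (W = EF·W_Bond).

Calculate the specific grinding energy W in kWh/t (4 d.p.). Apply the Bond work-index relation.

W = 4.7181 kWh/t

W = 10·Wi·(P80^(-½) − F80^(-½))
1/√442 = 0.047565;  1/√7657 = 0.011428
W = 10·13.6·(0.047565 − 0.011428) = 4.9147 kWh/t
W_actual = 0.96 × 4.9147 = 4.7181 kWh/t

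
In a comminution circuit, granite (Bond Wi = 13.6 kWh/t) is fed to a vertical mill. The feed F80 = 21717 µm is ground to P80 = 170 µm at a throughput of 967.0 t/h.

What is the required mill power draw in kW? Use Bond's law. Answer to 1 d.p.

W = 10·Wi·[P80^(−½) − F80^(−½)]
W = 10·13.6·(1/√170 − 1/√21717) = 10·13.6·(0.069911) = 9.5079 kWh/t
P = W·T = 9.5079·967.0 = 9194.1 kW

P = 9194.1 kW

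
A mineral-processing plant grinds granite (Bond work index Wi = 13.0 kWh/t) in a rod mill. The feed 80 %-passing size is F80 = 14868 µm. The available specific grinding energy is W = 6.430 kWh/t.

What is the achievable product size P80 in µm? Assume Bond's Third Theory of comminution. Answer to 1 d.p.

W = 10·Wi·(P80^(-½) − F80^(-½))
P80^(−½) = W/(10 Wi) + F80^(−½)
  = 6.4300/(10·13.0) + 1/√14868 = 0.049462 + 0.008201 = 0.057663
P80 = (1/0.057663)² = 17.3422² = 300.75 µm

P80 = 300.8 µm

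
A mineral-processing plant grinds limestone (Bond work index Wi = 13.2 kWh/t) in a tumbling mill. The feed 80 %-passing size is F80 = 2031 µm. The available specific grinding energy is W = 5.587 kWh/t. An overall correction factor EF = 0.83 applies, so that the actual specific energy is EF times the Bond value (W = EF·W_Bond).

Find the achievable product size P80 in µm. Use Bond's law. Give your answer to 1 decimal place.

W_Bond = 10·Wi·(1/√P₈₀ − 1/√F₈₀)
W_Bond = W / EF = 5.587 / 0.83 = 6.7313 kWh/t
P80^(−½) = W_Bond/(10 Wi) + F80^(−½)
  = 6.7313/(10·13.2) + 1/√2031 = 0.050995 + 0.022189 = 0.073184
P80 = (1/0.073184)² = 13.6641² = 186.71 µm

P80 = 186.7 µm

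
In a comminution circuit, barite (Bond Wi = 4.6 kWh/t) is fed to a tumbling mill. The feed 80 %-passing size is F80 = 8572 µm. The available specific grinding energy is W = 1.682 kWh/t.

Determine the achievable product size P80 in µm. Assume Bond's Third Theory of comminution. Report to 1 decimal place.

P80 = 445.7 µm

W = 10·Wi·(P80^(-½) − F80^(-½))
⇒ 1/√P80 = W/(10·Wi) + 1/√F80
  = 1.6820/(10·4.6) + 1/√8572 = 0.036565 + 0.010801 = 0.047366
P80 = (1/0.047366)² = 21.1121² = 445.72 µm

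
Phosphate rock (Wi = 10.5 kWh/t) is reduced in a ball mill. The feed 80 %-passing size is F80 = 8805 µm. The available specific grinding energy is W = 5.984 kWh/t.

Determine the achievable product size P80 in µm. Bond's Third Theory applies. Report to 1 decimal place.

P80 = 218.5 µm

W = 10 Wi (1/√P80 − 1/√F80)  [Bond]
1/√P80 = 1/√F80 + W/(10·Wi)
  = 5.9840/(10·10.5) + 1/√8805 = 0.056990 + 0.010657 = 0.067647
P80 = (1/0.067647)² = 14.7825² = 218.52 µm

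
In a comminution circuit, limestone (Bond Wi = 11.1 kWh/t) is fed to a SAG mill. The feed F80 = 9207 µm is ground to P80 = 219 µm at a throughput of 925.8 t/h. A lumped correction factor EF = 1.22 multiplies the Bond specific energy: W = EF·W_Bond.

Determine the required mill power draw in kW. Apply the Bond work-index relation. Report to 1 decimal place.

W = 10 Wi (1/√P80 − 1/√F80)  [Bond]
W = 10·11.1·(1/√219 − 1/√9207) = 10·11.1·(0.057152) = 6.3439 kWh/t
W_actual = 1.22 × 6.3439 = 7.7395 kWh/t
P = W·T = 7.7395·925.8 = 7165.2 kW

P = 7165.2 kW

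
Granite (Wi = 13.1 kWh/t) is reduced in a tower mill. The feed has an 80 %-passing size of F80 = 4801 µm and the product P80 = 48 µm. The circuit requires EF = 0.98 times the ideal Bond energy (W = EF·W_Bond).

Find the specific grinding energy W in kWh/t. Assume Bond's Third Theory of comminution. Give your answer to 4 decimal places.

W_Bond = 10·Wi·(1/√P₈₀ − 1/√F₈₀)
1/√48 = 0.144338;  1/√4801 = 0.014432
W = 10·13.1·(0.144338 − 0.014432) = 17.0176 kWh/t
Corrected W = EF·W_Bond = 0.98·17.0176 = 16.6772 kWh/t

W = 16.6772 kWh/t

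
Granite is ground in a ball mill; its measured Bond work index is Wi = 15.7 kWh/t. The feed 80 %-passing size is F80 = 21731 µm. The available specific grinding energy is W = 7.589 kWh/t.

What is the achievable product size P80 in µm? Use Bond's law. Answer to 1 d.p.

W = 10·Wi·[P80^(−½) − F80^(−½)]
⇒ 1/√P80 = W/(10·Wi) + 1/√F80
  = 7.5890/(10·15.7) + 1/√21731 = 0.048338 + 0.006784 = 0.055121
P80 = (1/0.055121)² = 18.1418² = 329.13 µm

P80 = 329.1 µm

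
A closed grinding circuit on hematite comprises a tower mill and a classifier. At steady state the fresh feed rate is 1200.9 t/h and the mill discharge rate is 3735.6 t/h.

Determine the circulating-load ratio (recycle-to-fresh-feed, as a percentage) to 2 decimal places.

Discharge = new feed + return, hence
R = M − F = 3735.6 − 1200.9 = 2534.7 t/h
CL = 100·R/F = 100·2534.7/1200.9 = 211.07 %

CL = 211.07 %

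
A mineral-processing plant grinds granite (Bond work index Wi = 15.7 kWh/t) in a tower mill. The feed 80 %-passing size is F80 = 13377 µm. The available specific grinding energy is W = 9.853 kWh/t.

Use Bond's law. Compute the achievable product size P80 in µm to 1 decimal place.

Bond:  W = 10 Wi (1/√P − 1/√F)
⇒ 1/√P80 = W/(10·Wi) + 1/√F80
  = 9.8530/(10·15.7) + 1/√13377 = 0.062758 + 0.008646 = 0.071404
P80 = (1/0.071404)² = 14.0048² = 196.13 µm

P80 = 196.1 µm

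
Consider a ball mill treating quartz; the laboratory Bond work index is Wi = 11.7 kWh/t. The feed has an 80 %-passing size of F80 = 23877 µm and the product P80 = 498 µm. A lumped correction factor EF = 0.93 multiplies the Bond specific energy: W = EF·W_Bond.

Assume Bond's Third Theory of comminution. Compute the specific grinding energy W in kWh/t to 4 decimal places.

W = 4.1717 kWh/t

Bond:  W = 10 Wi (1/√P − 1/√F)
1/√498 = 0.044811;  1/√23877 = 0.006472
W = 10·11.7·(0.044811 − 0.006472) = 4.4857 kWh/t
W_actual = 0.93 × 4.4857 = 4.1717 kWh/t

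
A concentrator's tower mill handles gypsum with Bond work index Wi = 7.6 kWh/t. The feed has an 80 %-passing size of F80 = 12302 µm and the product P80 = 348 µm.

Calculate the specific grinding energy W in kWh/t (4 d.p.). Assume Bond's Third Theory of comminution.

Bond: W = 10·Wi·(1/√P80 − 1/√F80)
1/√348 = 0.053606;  1/√12302 = 0.009016
W = 10·7.6·(0.053606 − 0.009016) = 3.3888 kWh/t

W = 3.3888 kWh/t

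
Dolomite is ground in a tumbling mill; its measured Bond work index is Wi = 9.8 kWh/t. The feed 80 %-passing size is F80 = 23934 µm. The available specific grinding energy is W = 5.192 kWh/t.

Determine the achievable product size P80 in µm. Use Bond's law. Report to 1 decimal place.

P80 = 283.0 µm

W_Bond = 10·Wi·(1/√P₈₀ − 1/√F₈₀)
P80^-0.5 = F80^-0.5 + W/(10 Wi)
  = 5.1920/(10·9.8) + 1/√23934 = 0.052980 + 0.006464 = 0.059443
P80 = (1/0.059443)² = 16.8227² = 283.00 µm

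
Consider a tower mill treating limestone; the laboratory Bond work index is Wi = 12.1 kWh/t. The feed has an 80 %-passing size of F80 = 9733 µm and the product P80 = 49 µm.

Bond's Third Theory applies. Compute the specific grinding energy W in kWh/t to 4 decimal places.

W = 16.0592 kWh/t

Bond: W = 10·Wi·(1/√P80 − 1/√F80)
1/√49 = 0.142857;  1/√9733 = 0.010136
W = 10·12.1·(0.142857 − 0.010136) = 16.0592 kWh/t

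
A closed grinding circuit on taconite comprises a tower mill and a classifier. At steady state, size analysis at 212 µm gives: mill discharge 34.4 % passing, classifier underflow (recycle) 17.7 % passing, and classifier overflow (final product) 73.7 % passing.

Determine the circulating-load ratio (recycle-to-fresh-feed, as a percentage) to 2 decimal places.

Two-product formula at 212 µm:
r = (o − d)/(d − u)
r = (73.7 − 34.4)/(34.4 − 17.7) = 39.3/16.7 = 2.3533
CL = 100·r = 235.33 %

CL = 235.33 %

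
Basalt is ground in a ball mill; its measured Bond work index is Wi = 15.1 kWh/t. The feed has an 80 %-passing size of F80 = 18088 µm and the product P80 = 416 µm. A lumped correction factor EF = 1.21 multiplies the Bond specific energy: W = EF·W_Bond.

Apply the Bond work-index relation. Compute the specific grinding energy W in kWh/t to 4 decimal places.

W = 7.5996 kWh/t

W = 10 Wi / √P80 − 10 Wi / √F80
1/√416 = 0.049029;  1/√18088 = 0.007435
W = 10·15.1·(0.049029 − 0.007435) = 6.2806 kWh/t
With EF = 1.21: W = 6.2806·1.21 = 7.5996 kWh/t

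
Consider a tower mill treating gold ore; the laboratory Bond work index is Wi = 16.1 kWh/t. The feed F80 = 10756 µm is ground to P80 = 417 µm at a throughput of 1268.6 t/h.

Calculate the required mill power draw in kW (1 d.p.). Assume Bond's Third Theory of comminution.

P = 8032.5 kW

Bond:  W = 10 Wi (1/√P − 1/√F)
W = 10·16.1·(1/√417 − 1/√10756) = 10·16.1·(0.039328) = 6.3318 kWh/t
Mill draw = 6.3318 × 1268.6 = 8032.5 kW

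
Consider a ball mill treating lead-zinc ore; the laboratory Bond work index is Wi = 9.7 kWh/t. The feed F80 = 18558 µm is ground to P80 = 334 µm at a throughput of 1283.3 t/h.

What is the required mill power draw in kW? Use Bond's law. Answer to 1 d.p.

W_Bond = 10·Wi·(1/√P₈₀ − 1/√F₈₀)
W = 10·9.7·(1/√334 − 1/√18558) = 10·9.7·(0.047377) = 4.5956 kWh/t
P_mill = W·ṁ = 4.5956·1283.3 = 5897.5 kW

P = 5897.5 kW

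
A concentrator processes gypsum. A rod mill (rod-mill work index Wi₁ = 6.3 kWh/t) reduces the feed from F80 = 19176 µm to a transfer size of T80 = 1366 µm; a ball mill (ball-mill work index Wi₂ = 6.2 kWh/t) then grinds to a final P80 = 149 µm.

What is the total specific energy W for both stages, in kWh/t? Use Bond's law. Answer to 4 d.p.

W_Bond = 10·Wi·(1/√P₈₀ − 1/√F₈₀)
Stage 1 (19176→1366 µm, Wi₁=6.3): W₁ = 10·6.3·(0.027057 − 0.007221) = 1.2496 kWh/t
Stage 2 (1366→149 µm, Wi₂=6.2): W₂ = 10·6.2·(0.081923 − 0.027057) = 3.4017 kWh/t
W = W₁ + W₂ = 1.2496 + 3.4017 = 4.6513 kWh/t

W = 4.6513 kWh/t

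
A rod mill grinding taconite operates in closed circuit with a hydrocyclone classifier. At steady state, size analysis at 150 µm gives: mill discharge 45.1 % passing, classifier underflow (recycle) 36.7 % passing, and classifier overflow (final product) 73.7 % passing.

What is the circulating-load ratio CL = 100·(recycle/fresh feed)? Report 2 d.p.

Classifier node, passing 150 µm:
(1+r)·d = r·u + o ⇒ r = (o−d)/(d−u)
r = (73.7 − 45.1)/(45.1 − 36.7) = 28.6/8.4 = 3.4048
CL = 100·r = 340.48 %

CL = 340.48 %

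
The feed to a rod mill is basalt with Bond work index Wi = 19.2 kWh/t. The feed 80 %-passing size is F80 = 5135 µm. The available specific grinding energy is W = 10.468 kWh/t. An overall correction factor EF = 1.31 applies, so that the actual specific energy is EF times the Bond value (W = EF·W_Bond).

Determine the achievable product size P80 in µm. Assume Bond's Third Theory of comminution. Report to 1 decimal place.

P80 = 323.8 µm

Bond: W = 10·Wi·(1/√P80 − 1/√F80)
W_Bond = W / EF = 10.468 / 1.31 = 7.9908 kWh/t
1/√P80 = 1/√F80 + W_Bond/(10·Wi)
  = 7.9908/(10·19.2) + 1/√5135 = 0.041619 + 0.013955 = 0.055574
P80 = (1/0.055574)² = 17.9940² = 323.79 µm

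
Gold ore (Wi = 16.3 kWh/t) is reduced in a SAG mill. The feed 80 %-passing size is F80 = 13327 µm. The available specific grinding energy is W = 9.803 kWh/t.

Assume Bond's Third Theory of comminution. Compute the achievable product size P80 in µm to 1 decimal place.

Bond:  W = 10 Wi (1/√P − 1/√F)
⇒ 1/√P80 = W/(10·Wi) + 1/√F80
  = 9.8030/(10·16.3) + 1/√13327 = 0.060141 + 0.008662 = 0.068803
P80 = (1/0.068803)² = 14.5342² = 211.24 µm

P80 = 211.2 µm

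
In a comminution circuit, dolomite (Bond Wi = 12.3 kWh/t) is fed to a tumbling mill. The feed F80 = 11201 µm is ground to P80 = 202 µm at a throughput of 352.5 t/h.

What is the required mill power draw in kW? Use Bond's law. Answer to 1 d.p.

P = 2641.0 kW

W = 10 Wi (1/√P80 − 1/√F80)  [Bond]
W = 10·12.3·(1/√202 − 1/√11201) = 10·12.3·(0.060911) = 7.4921 kWh/t
P = W·T = 7.4921·352.5 = 2641.0 kW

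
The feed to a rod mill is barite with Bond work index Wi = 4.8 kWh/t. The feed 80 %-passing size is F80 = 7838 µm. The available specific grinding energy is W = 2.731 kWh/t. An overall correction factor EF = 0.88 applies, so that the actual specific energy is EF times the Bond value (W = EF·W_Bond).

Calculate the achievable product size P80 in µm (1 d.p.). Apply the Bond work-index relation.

P80 = 173.4 µm

W = 10 Wi / √P80 − 10 Wi / √F80
W_Bond = W / EF = 2.731 / 0.88 = 3.1034 kWh/t
1/√P80 = 1/√F80 + W_Bond/(10·Wi)
  = 3.1034/(10·4.8) + 1/√7838 = 0.064654 + 0.011295 = 0.075950
P80 = (1/0.075950)² = 13.1666² = 173.36 µm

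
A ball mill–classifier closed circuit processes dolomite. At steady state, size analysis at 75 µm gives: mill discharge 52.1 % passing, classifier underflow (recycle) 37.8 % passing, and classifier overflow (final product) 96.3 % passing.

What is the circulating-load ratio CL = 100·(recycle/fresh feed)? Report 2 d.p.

Balance %-passing 75 µm (r = R/F):
(1+r)·d = r·u + o ⇒ r = (o−d)/(d−u)
r = (96.3 − 52.1)/(52.1 − 37.8) = 44.2/14.3 = 3.0909
CL = 100·r = 309.09 %

CL = 309.09 %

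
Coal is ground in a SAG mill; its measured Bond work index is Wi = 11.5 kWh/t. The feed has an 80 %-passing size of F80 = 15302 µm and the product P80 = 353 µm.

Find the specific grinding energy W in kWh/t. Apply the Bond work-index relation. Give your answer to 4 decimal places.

W = 10 Wi (1/√P80 − 1/√F80)  [Bond]
1/√353 = 0.053225;  1/√15302 = 0.008084
W = 10·11.5·(0.053225 − 0.008084) = 5.1912 kWh/t

W = 5.1912 kWh/t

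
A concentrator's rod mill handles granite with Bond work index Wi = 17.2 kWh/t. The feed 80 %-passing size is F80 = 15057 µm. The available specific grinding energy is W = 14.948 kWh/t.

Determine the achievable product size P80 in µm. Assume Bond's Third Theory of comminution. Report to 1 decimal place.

W = 10·Wi·[P80^(−½) − F80^(−½)]
⇒ 1/√P80 = W/(10 Wi) + 1/√F80
  = 14.9480/(10·17.2) + 1/√15057 = 0.086907 + 0.008149 = 0.095056
P80 = (1/0.095056)² = 10.5201² = 110.67 µm

P80 = 110.7 µm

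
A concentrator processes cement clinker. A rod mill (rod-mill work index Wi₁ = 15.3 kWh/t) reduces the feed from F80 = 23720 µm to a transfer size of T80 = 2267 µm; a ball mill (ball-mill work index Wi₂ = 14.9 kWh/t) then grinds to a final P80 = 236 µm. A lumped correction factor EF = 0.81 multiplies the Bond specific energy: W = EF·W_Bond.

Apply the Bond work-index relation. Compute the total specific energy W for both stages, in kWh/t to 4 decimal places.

W = 10 Wi / √P80 − 10 Wi / √F80
Stage 1 (23720→2267 µm, Wi₁=15.3): W₁ = 10·15.3·(0.021003 − 0.006493) = 2.2200 kWh/t
Stage 2 (2267→236 µm, Wi₂=14.9): W₂ = 10·14.9·(0.065094 − 0.021003) = 6.5697 kWh/t
W = W₁ + W₂ = 2.2200 + 6.5697 = 8.7897 kWh/t
With EF = 0.81: W = 8.7897·0.81 = 7.1196 kWh/t

W = 7.1196 kWh/t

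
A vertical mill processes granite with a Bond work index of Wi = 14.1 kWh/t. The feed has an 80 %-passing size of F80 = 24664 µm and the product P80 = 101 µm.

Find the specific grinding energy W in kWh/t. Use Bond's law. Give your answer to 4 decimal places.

W = 13.1322 kWh/t

W = 10·Wi·[P80^(−½) − F80^(−½)]
1/√101 = 0.099504;  1/√24664 = 0.006367
W = 10·14.1·(0.099504 − 0.006367) = 13.1322 kWh/t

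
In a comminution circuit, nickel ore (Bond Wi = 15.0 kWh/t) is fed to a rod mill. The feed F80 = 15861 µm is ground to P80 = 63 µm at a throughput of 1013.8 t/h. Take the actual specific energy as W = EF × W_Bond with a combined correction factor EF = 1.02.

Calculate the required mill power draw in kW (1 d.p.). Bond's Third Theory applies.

W = 10 Wi (1/√P80 − 1/√F80)  [Bond]
W = 10·15.0·(1/√63 − 1/√15861) = 10·15.0·(0.118048) = 17.7072 kWh/t
Corrected W = EF·W_Bond = 1.02·17.7072 = 18.0613 kWh/t
P = W·T = 18.0613·1013.8 = 18310.6 kW

P = 18310.6 kW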